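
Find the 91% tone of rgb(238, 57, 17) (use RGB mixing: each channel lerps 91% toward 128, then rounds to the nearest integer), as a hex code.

#8A7A76

A 91% tone moves each channel 91% toward 128:
  R: 238 + 0.91×(128−238) = 238 − 100.1 = 137.9 → 138
  G: 57 + 0.91×(128−57) = 57 + 64.61 = 121.61 → 122
  B: 17 + 101.01 = 118.01 → 118
rgb(138, 122, 118) = #8A7A76.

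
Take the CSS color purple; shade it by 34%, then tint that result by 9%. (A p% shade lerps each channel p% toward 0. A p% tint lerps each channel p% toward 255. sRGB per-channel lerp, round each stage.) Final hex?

CSS purple is rgb(128, 0, 128).
Lerp each channel 34% toward 0:
  R: 128 + 0.34×(0−128) = 128 − 43.52 = 84.48 → 84
  G: 0 + 0 = 0 → 0
  B: 128 + 0.34×(0−128) = 128 − 43.52 = 84.48 → 84
After the shade: rgb(84, 0, 84) = #540054.
Per channel, c → c + 0.09(255 − c):
  R: 84 + 0.09×(255−84) = 84 + 15.39 = 99.39 → 99
  G: 0 + 0.09×(255−0) = 0 + 22.95 = 22.95 → 23
  B: 84 + 0.09×(255−84) = 84 + 15.39 = 99.39 → 99
rgb(99, 23, 99) = #631763.

#631763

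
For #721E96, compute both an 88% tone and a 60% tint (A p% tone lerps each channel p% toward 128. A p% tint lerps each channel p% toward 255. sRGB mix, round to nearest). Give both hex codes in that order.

#721E96 is rgb(114, 30, 150).
88% tone:
  R: 114 + 12.32 = 126.32 → 126
  G: 30 + 0.88×(128−30) = 30 + 86.24 = 116.24 → 116
  B: 150 + 0.88×(128−150) = 150 − 19.36 = 130.64 → 131
  → #7E7483
60% tint:
  R: 114 + 84.6 = 198.6 → 199
  G: 30 + 0.6×(255−30) = 30 + 135 = 165 → 165
  B: 150 + 63 = 213 → 213
  → #C7A5D5

#7E7483, #C7A5D5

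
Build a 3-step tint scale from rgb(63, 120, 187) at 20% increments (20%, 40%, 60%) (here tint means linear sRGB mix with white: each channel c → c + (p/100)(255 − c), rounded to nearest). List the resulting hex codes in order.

20%: (63 + 38.4 = 101.4→101, 120 + 27 = 147→147, 187 + 13.6 = 200.6→201) → #6593c9
40%: (63 + 76.8 = 139.8→140, 120 + 54 = 174→174, 187 + 27.2 = 214.2→214) → #8caed6
60%: (63 + 115.2 = 178.2→178, 120 + 81 = 201→201, 187 + 40.8 = 227.8→228) → #b2c9e4

#6593c9, #8caed6, #b2c9e4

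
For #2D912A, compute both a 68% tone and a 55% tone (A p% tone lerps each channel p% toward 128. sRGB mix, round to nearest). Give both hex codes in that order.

#658564, #5B8859

#2D912A is rgb(45, 145, 42).
68% tone:
  R: 45 + 0.68×(128−45) = 45 + 56.44 = 101.44 → 101
  G: 145 + 0.68×(128−145) = 145 − 11.56 = 133.44 → 133
  B: 42 + 0.68×(128−42) = 42 + 58.48 = 100.48 → 100
  → #658564
55% tone:
  R: 45 + 0.55×(128−45) = 45 + 45.65 = 90.65 → 91
  G: 145 − 9.35 = 135.65 → 136
  B: 42 + 47.3 = 89.3 → 89
  → #5B8859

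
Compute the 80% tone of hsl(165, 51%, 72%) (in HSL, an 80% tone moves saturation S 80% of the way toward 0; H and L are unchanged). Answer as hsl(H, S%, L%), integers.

hsl(165, 10%, 72%)

S moves 80% from 51 toward 0: 51 − 40.8 = 10.2 → 10.
H and L are unchanged.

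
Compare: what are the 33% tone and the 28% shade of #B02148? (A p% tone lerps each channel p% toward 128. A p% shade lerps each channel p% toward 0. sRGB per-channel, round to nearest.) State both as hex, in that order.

#A0405A, #7F1834

#B02148 is rgb(176, 33, 72).
33% tone:
  R: 176 − 15.84 = 160.16 → 160
  G: 33 + 0.33×(128−33) = 33 + 31.35 = 64.35 → 64
  B: 72 + 0.33×(128−72) = 72 + 18.48 = 90.48 → 90
  → #A0405A
28% shade:
  R: 176 + 0.28×(0−176) = 176 − 49.28 = 126.72 → 127
  G: 33 + 0.28×(0−33) = 33 − 9.24 = 23.76 → 24
  B: 72 + 0.28×(0−72) = 72 − 20.16 = 51.84 → 52
  → #7F1834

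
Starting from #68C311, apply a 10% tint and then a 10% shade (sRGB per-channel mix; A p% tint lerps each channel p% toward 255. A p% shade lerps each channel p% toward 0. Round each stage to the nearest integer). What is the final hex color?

#6BB525

#68C311 is rgb(104, 195, 17).
Per channel, c → c + 0.1(255 − c):
  R: 104 + 15.1 = 119.1 → 119
  G: 195 + 6 = 201 → 201
  B: 17 + 0.1×(255−17) = 17 + 23.8 = 40.8 → 41
After the tint: rgb(119, 201, 41) = #77C929.
Per channel, c → c + 0.1(0 − c):
  R: 119 − 11.9 = 107.1 → 107
  G: 201 − 20.1 = 180.9 → 181
  B: 41 + 0.1×(0−41) = 41 − 4.1 = 36.9 → 37
rgb(107, 181, 37) = #6BB525.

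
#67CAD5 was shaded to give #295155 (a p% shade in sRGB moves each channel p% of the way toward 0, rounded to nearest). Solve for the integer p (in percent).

60%

#67CAD5 is rgb(103, 202, 213); #295155 is rgb(41, 81, 85).
On the B channel (widest range): 85 ≈ 213 + (p/100)(0 − 213), so p ≈ 100×(85 − 213)/(0 − 213) = -12800/-213 = 60.09.
p = 60 reproduces all three channels after rounding.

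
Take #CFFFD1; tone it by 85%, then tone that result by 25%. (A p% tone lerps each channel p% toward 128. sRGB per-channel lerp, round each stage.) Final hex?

#898E89

#CFFFD1 is rgb(207, 255, 209).
An 85% tone moves each channel 85% toward 128:
  R: 207 − 67.15 = 139.85 → 140
  G: 255 − 107.95 = 147.05 → 147
  B: 209 − 68.85 = 140.15 → 140
After the tone: rgb(140, 147, 140) = #8C938C.
Lerp each channel 25% toward 128:
  R: 140 + 0.25×(128−140) = 140 − 3 = 137 → 137
  G: 147 + 0.25×(128−147) = 147 − 4.75 = 142.25 → 142
  B: 140 − 3 = 137 → 137
rgb(137, 142, 137) = #898E89.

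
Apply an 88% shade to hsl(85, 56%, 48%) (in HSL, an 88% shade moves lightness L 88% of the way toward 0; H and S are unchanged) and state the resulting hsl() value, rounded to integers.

hsl(85, 56%, 6%)

L moves 88% from 48 toward 0: 48 − 42.24 = 5.76 → 6.
H and S are unchanged.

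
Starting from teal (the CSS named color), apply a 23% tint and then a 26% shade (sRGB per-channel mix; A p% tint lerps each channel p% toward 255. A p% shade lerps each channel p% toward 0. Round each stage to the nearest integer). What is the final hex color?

CSS teal is rgb(0, 128, 128).
A 23% tint moves each channel 23% toward 255:
  R: 0 + 58.65 = 58.65 → 59
  G: 128 + 0.23×(255−128) = 128 + 29.21 = 157.21 → 157
  B: 128 + 29.21 = 157.21 → 157
After the tint: rgb(59, 157, 157) = #3b9d9d.
Lerp each channel 26% toward 0:
  R: 59 − 15.34 = 43.66 → 44
  G: 157 + 0.26×(0−157) = 157 − 40.82 = 116.18 → 116
  B: 157 + 0.26×(0−157) = 157 − 40.82 = 116.18 → 116
rgb(44, 116, 116) = #2c7474.

#2c7474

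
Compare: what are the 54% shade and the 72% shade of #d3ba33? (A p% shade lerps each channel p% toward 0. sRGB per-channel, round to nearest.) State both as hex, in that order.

#615617, #3b340e

#d3ba33 is rgb(211, 186, 51).
54% shade:
  R: 211 − 113.94 = 97.06 → 97
  G: 186 + 0.54×(0−186) = 186 − 100.44 = 85.56 → 86
  B: 51 + 0.54×(0−51) = 51 − 27.54 = 23.46 → 23
  → #615617
72% shade:
  R: 211 − 151.92 = 59.08 → 59
  G: 186 + 0.72×(0−186) = 186 − 133.92 = 52.08 → 52
  B: 51 − 36.72 = 14.28 → 14
  → #3b340e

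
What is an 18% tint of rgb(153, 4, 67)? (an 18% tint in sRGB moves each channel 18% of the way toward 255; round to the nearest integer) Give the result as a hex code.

Lerp each channel 18% toward 255:
  R: 153 + 18.36 = 171.36 → 171
  G: 4 + 0.18×(255−4) = 4 + 45.18 = 49.18 → 49
  B: 67 + 0.18×(255−67) = 67 + 33.84 = 100.84 → 101
rgb(171, 49, 101) = #AB3165.

#AB3165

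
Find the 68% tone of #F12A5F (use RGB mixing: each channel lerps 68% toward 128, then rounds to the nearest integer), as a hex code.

#A46475

#F12A5F is rgb(241, 42, 95).
A 68% tone moves each channel 68% toward 128:
  R: 241 − 76.84 = 164.16 → 164
  G: 42 + 58.48 = 100.48 → 100
  B: 95 + 0.68×(128−95) = 95 + 22.44 = 117.44 → 117
rgb(164, 100, 117) = #A46475.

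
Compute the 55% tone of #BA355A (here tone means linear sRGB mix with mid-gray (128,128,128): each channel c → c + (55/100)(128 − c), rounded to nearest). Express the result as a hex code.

#9A5E6F

#BA355A is rgb(186, 53, 90).
Lerp each channel 55% toward 128:
  R: 186 + 0.55×(128−186) = 186 − 31.9 = 154.1 → 154
  G: 53 + 0.55×(128−53) = 53 + 41.25 = 94.25 → 94
  B: 90 + 20.9 = 110.9 → 111
rgb(154, 94, 111) = #9A5E6F.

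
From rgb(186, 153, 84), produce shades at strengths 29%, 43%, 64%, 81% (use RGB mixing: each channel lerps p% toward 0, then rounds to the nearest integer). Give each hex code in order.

29%: (186 − 53.94 = 132.06→132, 153 − 44.37 = 108.63→109, 84 − 24.36 = 59.64→60) → #846d3c
43%: (186 − 79.98 = 106.02→106, 153 − 65.79 = 87.21→87, 84 − 36.12 = 47.88→48) → #6a5730
64%: (186 − 119.04 = 66.96→67, 153 − 97.92 = 55.08→55, 84 − 53.76 = 30.24→30) → #43371e
81%: (186 − 150.66 = 35.34→35, 153 − 123.93 = 29.07→29, 84 − 68.04 = 15.96→16) → #231d10

#846d3c, #6a5730, #43371e, #231d10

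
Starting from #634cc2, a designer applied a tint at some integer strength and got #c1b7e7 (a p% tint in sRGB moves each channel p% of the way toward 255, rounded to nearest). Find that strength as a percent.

60%

#634cc2 is rgb(99, 76, 194); #c1b7e7 is rgb(193, 183, 231).
On the G channel (widest range): 183 ≈ 76 + (p/100)(255 − 76), so p ≈ 100×(183 − 76)/(255 − 76) = 10700/179 = 59.78.
p = 60 reproduces all three channels after rounding.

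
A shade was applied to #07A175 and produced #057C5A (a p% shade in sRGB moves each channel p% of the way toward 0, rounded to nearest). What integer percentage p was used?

23%

#07A175 is rgb(7, 161, 117); #057C5A is rgb(5, 124, 90).
On the G channel (widest range): 124 ≈ 161 + (p/100)(0 − 161), so p ≈ 100×(124 − 161)/(0 − 161) = -3700/-161 = 22.98.
p = 23 reproduces all three channels after rounding.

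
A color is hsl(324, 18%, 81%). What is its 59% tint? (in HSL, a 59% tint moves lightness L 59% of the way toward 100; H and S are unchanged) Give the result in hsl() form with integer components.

hsl(324, 18%, 92%)

L moves 59% from 81 toward 100: 81 + 11.21 = 92.21 → 92.
H and S are unchanged.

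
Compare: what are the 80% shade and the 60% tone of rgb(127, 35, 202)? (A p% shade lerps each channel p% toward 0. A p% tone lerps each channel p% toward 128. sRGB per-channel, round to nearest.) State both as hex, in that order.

80% shade:
  R: 127 − 101.6 = 25.4 → 25
  G: 35 + 0.8×(0−35) = 35 − 28 = 7 → 7
  B: 202 − 161.6 = 40.4 → 40
  → #190728
60% tone:
  R: 127 + 0.6×(128−127) = 127 + 0.6 = 127.6 → 128
  G: 35 + 55.8 = 90.8 → 91
  B: 202 − 44.4 = 157.6 → 158
  → #805b9e

#190728, #805b9e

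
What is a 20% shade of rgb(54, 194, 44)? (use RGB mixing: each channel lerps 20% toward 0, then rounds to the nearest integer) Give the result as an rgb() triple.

rgb(43, 155, 35)

Lerp each channel 20% toward 0:
  R: 54 − 10.8 = 43.2 → 43
  G: 194 − 38.8 = 155.2 → 155
  B: 44 + 0.2×(0−44) = 44 − 8.8 = 35.2 → 35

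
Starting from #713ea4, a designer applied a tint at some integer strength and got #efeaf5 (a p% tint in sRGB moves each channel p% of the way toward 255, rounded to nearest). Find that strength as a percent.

89%

#713ea4 is rgb(113, 62, 164); #efeaf5 is rgb(239, 234, 245).
On the G channel (widest range): 234 ≈ 62 + (p/100)(255 − 62), so p ≈ 100×(234 − 62)/(255 − 62) = 17200/193 = 89.12.
p = 89 reproduces all three channels after rounding.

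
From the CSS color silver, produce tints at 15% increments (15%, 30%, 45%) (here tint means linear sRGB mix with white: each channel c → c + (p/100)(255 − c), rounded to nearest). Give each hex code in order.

CSS silver is rgb(192, 192, 192).
15%: (192 + 9.45 = 201.45→201, 192 + 9.45 = 201.45→201, 192 + 9.45 = 201.45→201) → #c9c9c9
30%: (192 + 18.9 = 210.9→211, 192 + 18.9 = 210.9→211, 192 + 18.9 = 210.9→211) → #d3d3d3
45%: (192 + 28.35 = 220.35→220, 192 + 28.35 = 220.35→220, 192 + 28.35 = 220.35→220) → #dcdcdc

#c9c9c9, #d3d3d3, #dcdcdc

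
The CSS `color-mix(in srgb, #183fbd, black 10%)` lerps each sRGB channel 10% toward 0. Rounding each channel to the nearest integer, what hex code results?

#1639aa

#183fbd is rgb(24, 63, 189).
Per channel, c → c + 0.1(0 − c):
  R: 24 + 0.1×(0−24) = 24 − 2.4 = 21.6 → 22
  G: 63 + 0.1×(0−63) = 63 − 6.3 = 56.7 → 57
  B: 189 − 18.9 = 170.1 → 170
rgb(22, 57, 170) = #1639aa.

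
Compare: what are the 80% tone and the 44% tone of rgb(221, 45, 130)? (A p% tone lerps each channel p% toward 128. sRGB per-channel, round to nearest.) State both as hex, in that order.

80% tone:
  R: 221 − 74.4 = 146.6 → 147
  G: 45 + 0.8×(128−45) = 45 + 66.4 = 111.4 → 111
  B: 130 − 1.6 = 128.4 → 128
  → #936F80
44% tone:
  R: 221 + 0.44×(128−221) = 221 − 40.92 = 180.08 → 180
  G: 45 + 0.44×(128−45) = 45 + 36.52 = 81.52 → 82
  B: 130 − 0.88 = 129.12 → 129
  → #B45281

#936F80, #B45281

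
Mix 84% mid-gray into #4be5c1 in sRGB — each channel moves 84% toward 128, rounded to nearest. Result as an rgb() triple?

#4be5c1 is rgb(75, 229, 193).
An 84% tone moves each channel 84% toward 128:
  R: 75 + 44.52 = 119.52 → 120
  G: 229 + 0.84×(128−229) = 229 − 84.84 = 144.16 → 144
  B: 193 + 0.84×(128−193) = 193 − 54.6 = 138.4 → 138

rgb(120, 144, 138)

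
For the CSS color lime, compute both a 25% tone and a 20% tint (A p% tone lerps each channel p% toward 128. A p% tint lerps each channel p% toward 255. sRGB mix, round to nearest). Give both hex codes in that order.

#20DF20, #33FF33

CSS lime is rgb(0, 255, 0).
25% tone:
  R: 0 + 0.25×(128−0) = 0 + 32 = 32 → 32
  G: 255 + 0.25×(128−255) = 255 − 31.75 = 223.25 → 223
  B: 0 + 0.25×(128−0) = 0 + 32 = 32 → 32
  → #20DF20
20% tint:
  R: 0 + 51 = 51 → 51
  G: 255 + 0.2×(255−255) = 255 + 0 = 255 → 255
  B: 0 + 51 = 51 → 51
  → #33FF33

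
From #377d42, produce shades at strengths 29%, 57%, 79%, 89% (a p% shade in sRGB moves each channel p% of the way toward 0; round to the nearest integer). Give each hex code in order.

#27592f, #18361c, #0c1a0e, #060e07

#377d42 is rgb(55, 125, 66).
29%: (55 − 15.95 = 39.05→39, 125 − 36.25 = 88.75→89, 66 − 19.14 = 46.86→47) → #27592f
57%: (55 − 31.35 = 23.65→24, 125 − 71.25 = 53.75→54, 66 − 37.62 = 28.38→28) → #18361c
79%: (55 − 43.45 = 11.55→12, 125 − 98.75 = 26.25→26, 66 − 52.14 = 13.86→14) → #0c1a0e
89%: (55 − 48.95 = 6.05→6, 125 − 111.25 = 13.75→14, 66 − 58.74 = 7.26→7) → #060e07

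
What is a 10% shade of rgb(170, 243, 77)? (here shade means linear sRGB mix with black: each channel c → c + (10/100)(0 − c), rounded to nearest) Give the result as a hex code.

A 10% shade moves each channel 10% toward 0:
  R: 170 − 17 = 153 → 153
  G: 243 + 0.1×(0−243) = 243 − 24.3 = 218.7 → 219
  B: 77 + 0.1×(0−77) = 77 − 7.7 = 69.3 → 69
rgb(153, 219, 69) = #99DB45.

#99DB45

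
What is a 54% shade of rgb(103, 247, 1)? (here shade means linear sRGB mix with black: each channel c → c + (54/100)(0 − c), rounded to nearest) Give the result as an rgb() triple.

rgb(47, 114, 0)

Per channel, c → c + 0.54(0 − c):
  R: 103 + 0.54×(0−103) = 103 − 55.62 = 47.38 → 47
  G: 247 − 133.38 = 113.62 → 114
  B: 1 − 0.54 = 0.46 → 0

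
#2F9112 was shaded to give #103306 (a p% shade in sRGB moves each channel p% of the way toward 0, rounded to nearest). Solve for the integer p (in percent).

#2F9112 is rgb(47, 145, 18); #103306 is rgb(16, 51, 6).
On the G channel (widest range): 51 ≈ 145 + (p/100)(0 − 145), so p ≈ 100×(51 − 145)/(0 − 145) = -9400/-145 = 64.83.
p = 65 reproduces all three channels after rounding.

65%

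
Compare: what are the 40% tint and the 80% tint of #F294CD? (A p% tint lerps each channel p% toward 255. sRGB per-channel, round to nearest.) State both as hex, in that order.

#F294CD is rgb(242, 148, 205).
40% tint:
  R: 242 + 0.4×(255−242) = 242 + 5.2 = 247.2 → 247
  G: 148 + 42.8 = 190.8 → 191
  B: 205 + 0.4×(255−205) = 205 + 20 = 225 → 225
  → #F7BFE1
80% tint:
  R: 242 + 0.8×(255−242) = 242 + 10.4 = 252.4 → 252
  G: 148 + 0.8×(255−148) = 148 + 85.6 = 233.6 → 234
  B: 205 + 40 = 245 → 245
  → #FCEAF5

#F7BFE1, #FCEAF5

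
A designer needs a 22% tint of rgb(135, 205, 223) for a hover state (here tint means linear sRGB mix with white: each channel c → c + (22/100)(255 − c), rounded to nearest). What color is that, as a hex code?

A 22% tint moves each channel 22% toward 255:
  R: 135 + 26.4 = 161.4 → 161
  G: 205 + 0.22×(255−205) = 205 + 11 = 216 → 216
  B: 223 + 0.22×(255−223) = 223 + 7.04 = 230.04 → 230
rgb(161, 216, 230) = #A1D8E6.

#A1D8E6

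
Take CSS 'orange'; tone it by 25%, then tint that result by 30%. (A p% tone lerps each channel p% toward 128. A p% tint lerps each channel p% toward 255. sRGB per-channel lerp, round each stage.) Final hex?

#e9ba63

CSS orange is rgb(255, 165, 0).
Per channel, c → c + 0.25(128 − c):
  R: 255 + 0.25×(128−255) = 255 − 31.75 = 223.25 → 223
  G: 165 + 0.25×(128−165) = 165 − 9.25 = 155.75 → 156
  B: 0 + 0.25×(128−0) = 0 + 32 = 32 → 32
After the tone: rgb(223, 156, 32) = #df9c20.
Per channel, c → c + 0.3(255 − c):
  R: 223 + 0.3×(255−223) = 223 + 9.6 = 232.6 → 233
  G: 156 + 0.3×(255−156) = 156 + 29.7 = 185.7 → 186
  B: 32 + 66.9 = 98.9 → 99
rgb(233, 186, 99) = #e9ba63.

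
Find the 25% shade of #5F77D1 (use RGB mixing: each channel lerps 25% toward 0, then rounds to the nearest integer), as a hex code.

#5F77D1 is rgb(95, 119, 209).
A 25% shade moves each channel 25% toward 0:
  R: 95 − 23.75 = 71.25 → 71
  G: 119 + 0.25×(0−119) = 119 − 29.75 = 89.25 → 89
  B: 209 − 52.25 = 156.75 → 157
rgb(71, 89, 157) = #47599D.

#47599D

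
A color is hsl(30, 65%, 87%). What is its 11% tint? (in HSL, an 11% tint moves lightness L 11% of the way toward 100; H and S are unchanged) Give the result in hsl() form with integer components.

hsl(30, 65%, 88%)

L moves 11% from 87 toward 100: 87 + 1.43 = 88.43 → 88.
H and S are unchanged.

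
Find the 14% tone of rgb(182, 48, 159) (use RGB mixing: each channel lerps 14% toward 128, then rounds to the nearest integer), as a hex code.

A 14% tone moves each channel 14% toward 128:
  R: 182 + 0.14×(128−182) = 182 − 7.56 = 174.44 → 174
  G: 48 + 11.2 = 59.2 → 59
  B: 159 − 4.34 = 154.66 → 155
rgb(174, 59, 155) = #ae3b9b.

#ae3b9b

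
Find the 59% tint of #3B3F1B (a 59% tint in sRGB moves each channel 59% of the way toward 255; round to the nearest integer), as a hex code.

#3B3F1B is rgb(59, 63, 27).
Per channel, c → c + 0.59(255 − c):
  R: 59 + 0.59×(255−59) = 59 + 115.64 = 174.64 → 175
  G: 63 + 0.59×(255−63) = 63 + 113.28 = 176.28 → 176
  B: 27 + 134.52 = 161.52 → 162
rgb(175, 176, 162) = #AFB0A2.

#AFB0A2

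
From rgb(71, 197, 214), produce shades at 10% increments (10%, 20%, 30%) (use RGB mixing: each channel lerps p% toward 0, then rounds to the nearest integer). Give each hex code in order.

10%: (71 − 7.1 = 63.9→64, 197 − 19.7 = 177.3→177, 214 − 21.4 = 192.6→193) → #40B1C1
20%: (71 − 14.2 = 56.8→57, 197 − 39.4 = 157.6→158, 214 − 42.8 = 171.2→171) → #399EAB
30%: (71 − 21.3 = 49.7→50, 197 − 59.1 = 137.9→138, 214 − 64.2 = 149.8→150) → #328A96

#40B1C1, #399EAB, #328A96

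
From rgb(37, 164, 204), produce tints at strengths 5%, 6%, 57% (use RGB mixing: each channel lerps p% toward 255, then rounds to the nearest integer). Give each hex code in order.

#30A9CF, #32A9CF, #A1D8E9

5%: (37 + 10.9 = 47.9→48, 164 + 4.55 = 168.55→169, 204 + 2.55 = 206.55→207) → #30A9CF
6%: (37 + 13.08 = 50.08→50, 164 + 5.46 = 169.46→169, 204 + 3.06 = 207.06→207) → #32A9CF
57%: (37 + 124.26 = 161.26→161, 164 + 51.87 = 215.87→216, 204 + 29.07 = 233.07→233) → #A1D8E9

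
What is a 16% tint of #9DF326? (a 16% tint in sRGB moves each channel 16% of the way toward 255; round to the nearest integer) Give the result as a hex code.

#9DF326 is rgb(157, 243, 38).
A 16% tint moves each channel 16% toward 255:
  R: 157 + 0.16×(255−157) = 157 + 15.68 = 172.68 → 173
  G: 243 + 0.16×(255−243) = 243 + 1.92 = 244.92 → 245
  B: 38 + 0.16×(255−38) = 38 + 34.72 = 72.72 → 73
rgb(173, 245, 73) = #ADF549.

#ADF549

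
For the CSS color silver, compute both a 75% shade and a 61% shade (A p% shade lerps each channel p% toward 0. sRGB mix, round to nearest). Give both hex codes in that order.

#303030, #4B4B4B

CSS silver is rgb(192, 192, 192).
75% shade:
  R: 192 + 0.75×(0−192) = 192 − 144 = 48 → 48
  G: 192 − 144 = 48 → 48
  B: 192 − 144 = 48 → 48
  → #303030
61% shade:
  R: 192 + 0.61×(0−192) = 192 − 117.12 = 74.88 → 75
  G: 192 + 0.61×(0−192) = 192 − 117.12 = 74.88 → 75
  B: 192 − 117.12 = 74.88 → 75
  → #4B4B4B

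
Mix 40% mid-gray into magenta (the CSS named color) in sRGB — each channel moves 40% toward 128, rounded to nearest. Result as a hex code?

CSS magenta is rgb(255, 0, 255).
Per channel, c → c + 0.4(128 − c):
  R: 255 − 50.8 = 204.2 → 204
  G: 0 + 51.2 = 51.2 → 51
  B: 255 + 0.4×(128−255) = 255 − 50.8 = 204.2 → 204
rgb(204, 51, 204) = #CC33CC.

#CC33CC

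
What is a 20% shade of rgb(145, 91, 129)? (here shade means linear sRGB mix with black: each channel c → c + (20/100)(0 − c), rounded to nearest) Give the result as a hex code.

#744967

Lerp each channel 20% toward 0:
  R: 145 + 0.2×(0−145) = 145 − 29 = 116 → 116
  G: 91 − 18.2 = 72.8 → 73
  B: 129 + 0.2×(0−129) = 129 − 25.8 = 103.2 → 103
rgb(116, 73, 103) = #744967.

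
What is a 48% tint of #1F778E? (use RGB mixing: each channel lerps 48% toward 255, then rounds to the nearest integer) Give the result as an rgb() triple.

rgb(139, 184, 196)

#1F778E is rgb(31, 119, 142).
Lerp each channel 48% toward 255:
  R: 31 + 107.52 = 138.52 → 139
  G: 119 + 65.28 = 184.28 → 184
  B: 142 + 54.24 = 196.24 → 196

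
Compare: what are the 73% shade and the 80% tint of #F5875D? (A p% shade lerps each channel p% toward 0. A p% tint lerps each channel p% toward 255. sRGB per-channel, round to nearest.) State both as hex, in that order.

#F5875D is rgb(245, 135, 93).
73% shade:
  R: 245 + 0.73×(0−245) = 245 − 178.85 = 66.15 → 66
  G: 135 + 0.73×(0−135) = 135 − 98.55 = 36.45 → 36
  B: 93 − 67.89 = 25.11 → 25
  → #422419
80% tint:
  R: 245 + 8 = 253 → 253
  G: 135 + 0.8×(255−135) = 135 + 96 = 231 → 231
  B: 93 + 0.8×(255−93) = 93 + 129.6 = 222.6 → 223
  → #FDE7DF

#422419, #FDE7DF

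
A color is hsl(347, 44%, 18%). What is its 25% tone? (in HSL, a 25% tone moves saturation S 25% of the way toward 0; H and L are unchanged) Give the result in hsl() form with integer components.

hsl(347, 33%, 18%)

S moves 25% from 44 toward 0: 44 − 11 = 33 → 33.
H and L are unchanged.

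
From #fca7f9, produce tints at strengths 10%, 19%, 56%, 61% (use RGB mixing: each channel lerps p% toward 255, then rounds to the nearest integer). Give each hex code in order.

#fca7f9 is rgb(252, 167, 249).
10%: (252→252, 167 + 8.8 = 175.8→176, 249 + 0.6 = 249.6→250) → #fcb0fa
19%: (252 + 0.57 = 252.57→253, 167 + 16.72 = 183.72→184, 249 + 1.14 = 250.14→250) → #fdb8fa
56%: (252 + 1.68 = 253.68→254, 167 + 49.28 = 216.28→216, 249 + 3.36 = 252.36→252) → #fed8fc
61%: (252 + 1.83 = 253.83→254, 167 + 53.68 = 220.68→221, 249 + 3.66 = 252.66→253) → #feddfd

#fcb0fa, #fdb8fa, #fed8fc, #feddfd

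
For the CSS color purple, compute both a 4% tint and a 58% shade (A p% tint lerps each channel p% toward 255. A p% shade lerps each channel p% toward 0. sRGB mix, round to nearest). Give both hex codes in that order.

#850a85, #360036

CSS purple is rgb(128, 0, 128).
4% tint:
  R: 128 + 5.08 = 133.08 → 133
  G: 0 + 10.2 = 10.2 → 10
  B: 128 + 5.08 = 133.08 → 133
  → #850a85
58% shade:
  R: 128 + 0.58×(0−128) = 128 − 74.24 = 53.76 → 54
  G: 0 + 0.58×(0−0) = 0 + 0 = 0 → 0
  B: 128 + 0.58×(0−128) = 128 − 74.24 = 53.76 → 54
  → #360036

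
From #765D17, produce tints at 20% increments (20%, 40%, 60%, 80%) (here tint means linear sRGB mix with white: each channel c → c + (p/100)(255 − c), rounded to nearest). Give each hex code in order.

#765D17 is rgb(118, 93, 23).
20%: (118 + 27.4 = 145.4→145, 93 + 32.4 = 125.4→125, 23 + 46.4 = 69.4→69) → #917D45
40%: (118 + 54.8 = 172.8→173, 93 + 64.8 = 157.8→158, 23 + 92.8 = 115.8→116) → #AD9E74
60%: (118 + 82.2 = 200.2→200, 93 + 97.2 = 190.2→190, 23 + 139.2 = 162.2→162) → #C8BEA2
80%: (118 + 109.6 = 227.6→228, 93 + 129.6 = 222.6→223, 23 + 185.6 = 208.6→209) → #E4DFD1

#917D45, #AD9E74, #C8BEA2, #E4DFD1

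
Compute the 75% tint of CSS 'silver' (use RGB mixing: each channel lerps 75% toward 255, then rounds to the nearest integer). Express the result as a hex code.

CSS silver is rgb(192, 192, 192).
A 75% tint moves each channel 75% toward 255:
  R: 192 + 0.75×(255−192) = 192 + 47.25 = 239.25 → 239
  G: 192 + 0.75×(255−192) = 192 + 47.25 = 239.25 → 239
  B: 192 + 0.75×(255−192) = 192 + 47.25 = 239.25 → 239
rgb(239, 239, 239) = #EFEFEF.

#EFEFEF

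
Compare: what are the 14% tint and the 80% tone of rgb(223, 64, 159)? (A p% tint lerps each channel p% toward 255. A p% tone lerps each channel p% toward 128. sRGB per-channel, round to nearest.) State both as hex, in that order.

14% tint:
  R: 223 + 0.14×(255−223) = 223 + 4.48 = 227.48 → 227
  G: 64 + 0.14×(255−64) = 64 + 26.74 = 90.74 → 91
  B: 159 + 13.44 = 172.44 → 172
  → #E35BAC
80% tone:
  R: 223 + 0.8×(128−223) = 223 − 76 = 147 → 147
  G: 64 + 51.2 = 115.2 → 115
  B: 159 − 24.8 = 134.2 → 134
  → #937386

#E35BAC, #937386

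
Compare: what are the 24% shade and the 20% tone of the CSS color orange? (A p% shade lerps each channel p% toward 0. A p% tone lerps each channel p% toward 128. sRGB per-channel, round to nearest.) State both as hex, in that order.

#C27D00, #E69E1A

CSS orange is rgb(255, 165, 0).
24% shade:
  R: 255 + 0.24×(0−255) = 255 − 61.2 = 193.8 → 194
  G: 165 + 0.24×(0−165) = 165 − 39.6 = 125.4 → 125
  B: 0 + 0 = 0 → 0
  → #C27D00
20% tone:
  R: 255 + 0.2×(128−255) = 255 − 25.4 = 229.6 → 230
  G: 165 − 7.4 = 157.6 → 158
  B: 0 + 25.6 = 25.6 → 26
  → #E69E1A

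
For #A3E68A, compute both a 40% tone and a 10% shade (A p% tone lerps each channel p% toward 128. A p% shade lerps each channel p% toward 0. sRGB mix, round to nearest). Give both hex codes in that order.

#A3E68A is rgb(163, 230, 138).
40% tone:
  R: 163 − 14 = 149 → 149
  G: 230 + 0.4×(128−230) = 230 − 40.8 = 189.2 → 189
  B: 138 + 0.4×(128−138) = 138 − 4 = 134 → 134
  → #95BD86
10% shade:
  R: 163 + 0.1×(0−163) = 163 − 16.3 = 146.7 → 147
  G: 230 + 0.1×(0−230) = 230 − 23 = 207 → 207
  B: 138 − 13.8 = 124.2 → 124
  → #93CF7C

#95BD86, #93CF7C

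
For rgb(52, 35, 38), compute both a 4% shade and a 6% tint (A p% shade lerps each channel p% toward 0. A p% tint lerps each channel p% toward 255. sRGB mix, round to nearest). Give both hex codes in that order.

4% shade:
  R: 52 + 0.04×(0−52) = 52 − 2.08 = 49.92 → 50
  G: 35 + 0.04×(0−35) = 35 − 1.4 = 33.6 → 34
  B: 38 − 1.52 = 36.48 → 36
  → #322224
6% tint:
  R: 52 + 12.18 = 64.18 → 64
  G: 35 + 0.06×(255−35) = 35 + 13.2 = 48.2 → 48
  B: 38 + 0.06×(255−38) = 38 + 13.02 = 51.02 → 51
  → #403033

#322224, #403033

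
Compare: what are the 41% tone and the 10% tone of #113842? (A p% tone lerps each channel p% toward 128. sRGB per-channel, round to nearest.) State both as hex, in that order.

#3F565B, #1C3F48

#113842 is rgb(17, 56, 66).
41% tone:
  R: 17 + 0.41×(128−17) = 17 + 45.51 = 62.51 → 63
  G: 56 + 0.41×(128−56) = 56 + 29.52 = 85.52 → 86
  B: 66 + 25.42 = 91.42 → 91
  → #3F565B
10% tone:
  R: 17 + 11.1 = 28.1 → 28
  G: 56 + 0.1×(128−56) = 56 + 7.2 = 63.2 → 63
  B: 66 + 6.2 = 72.2 → 72
  → #1C3F48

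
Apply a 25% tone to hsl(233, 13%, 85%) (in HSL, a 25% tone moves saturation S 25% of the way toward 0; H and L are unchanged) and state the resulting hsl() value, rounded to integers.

hsl(233, 10%, 85%)

S moves 25% from 13 toward 0: 13 − 3.25 = 9.75 → 10.
H and L are unchanged.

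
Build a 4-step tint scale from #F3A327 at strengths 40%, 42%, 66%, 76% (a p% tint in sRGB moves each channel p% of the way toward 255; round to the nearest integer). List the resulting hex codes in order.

#F3A327 is rgb(243, 163, 39).
40%: (243 + 4.8 = 247.8→248, 163 + 36.8 = 199.8→200, 39 + 86.4 = 125.4→125) → #F8C87D
42%: (243 + 5.04 = 248.04→248, 163 + 38.64 = 201.64→202, 39 + 90.72 = 129.72→130) → #F8CA82
66%: (243 + 7.92 = 250.92→251, 163 + 60.72 = 223.72→224, 39 + 142.56 = 181.56→182) → #FBE0B6
76%: (243 + 9.12 = 252.12→252, 163 + 69.92 = 232.92→233, 39 + 164.16 = 203.16→203) → #FCE9CB

#F8C87D, #F8CA82, #FBE0B6, #FCE9CB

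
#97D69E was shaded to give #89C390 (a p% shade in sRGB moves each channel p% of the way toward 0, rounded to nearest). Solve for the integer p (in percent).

#97D69E is rgb(151, 214, 158); #89C390 is rgb(137, 195, 144).
On the G channel (widest range): 195 ≈ 214 + (p/100)(0 − 214), so p ≈ 100×(195 − 214)/(0 − 214) = -1900/-214 = 8.88.
p = 9 reproduces all three channels after rounding.

9%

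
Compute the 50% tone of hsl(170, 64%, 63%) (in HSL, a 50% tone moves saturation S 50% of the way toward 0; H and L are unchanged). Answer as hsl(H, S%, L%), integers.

hsl(170, 32%, 63%)

S moves 50% from 64 toward 0: 64 − 32 = 32 → 32.
H and L are unchanged.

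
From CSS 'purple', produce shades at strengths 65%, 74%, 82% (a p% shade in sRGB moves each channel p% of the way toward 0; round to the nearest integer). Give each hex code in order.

CSS purple is rgb(128, 0, 128).
65%: (128 − 83.2 = 44.8→45, 0→0, 128 − 83.2 = 44.8→45) → #2D002D
74%: (128 − 94.72 = 33.28→33, 0→0, 128 − 94.72 = 33.28→33) → #210021
82%: (128 − 104.96 = 23.04→23, 0→0, 128 − 104.96 = 23.04→23) → #170017

#2D002D, #210021, #170017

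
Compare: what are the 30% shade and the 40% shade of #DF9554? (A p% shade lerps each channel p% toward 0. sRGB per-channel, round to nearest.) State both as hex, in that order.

#9C683B, #865932

#DF9554 is rgb(223, 149, 84).
30% shade:
  R: 223 − 66.9 = 156.1 → 156
  G: 149 + 0.3×(0−149) = 149 − 44.7 = 104.3 → 104
  B: 84 − 25.2 = 58.8 → 59
  → #9C683B
40% shade:
  R: 223 − 89.2 = 133.8 → 134
  G: 149 − 59.6 = 89.4 → 89
  B: 84 + 0.4×(0−84) = 84 − 33.6 = 50.4 → 50
  → #865932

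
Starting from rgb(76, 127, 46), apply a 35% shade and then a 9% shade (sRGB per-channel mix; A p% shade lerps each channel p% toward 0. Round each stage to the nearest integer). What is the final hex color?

A 35% shade moves each channel 35% toward 0:
  R: 76 − 26.6 = 49.4 → 49
  G: 127 + 0.35×(0−127) = 127 − 44.45 = 82.55 → 83
  B: 46 + 0.35×(0−46) = 46 − 16.1 = 29.9 → 30
After the shade: rgb(49, 83, 30) = #31531e.
Per channel, c → c + 0.09(0 − c):
  R: 49 + 0.09×(0−49) = 49 − 4.41 = 44.59 → 45
  G: 83 − 7.47 = 75.53 → 76
  B: 30 − 2.7 = 27.3 → 27
rgb(45, 76, 27) = #2d4c1b.

#2d4c1b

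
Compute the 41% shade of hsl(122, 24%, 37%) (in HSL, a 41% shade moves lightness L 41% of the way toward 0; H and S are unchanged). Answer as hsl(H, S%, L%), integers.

hsl(122, 24%, 22%)

L moves 41% from 37 toward 0: 37 − 15.17 = 21.83 → 22.
H and S are unchanged.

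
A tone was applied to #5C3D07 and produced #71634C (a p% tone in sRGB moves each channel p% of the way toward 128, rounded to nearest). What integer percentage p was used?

57%

#5C3D07 is rgb(92, 61, 7); #71634C is rgb(113, 99, 76).
On the B channel (widest range): 76 ≈ 7 + (p/100)(128 − 7), so p ≈ 100×(76 − 7)/(128 − 7) = 6900/121 = 57.02.
p = 57 reproduces all three channels after rounding.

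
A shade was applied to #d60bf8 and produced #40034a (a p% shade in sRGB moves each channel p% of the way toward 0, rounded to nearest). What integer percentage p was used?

70%

#d60bf8 is rgb(214, 11, 248); #40034a is rgb(64, 3, 74).
On the B channel (widest range): 74 ≈ 248 + (p/100)(0 − 248), so p ≈ 100×(74 − 248)/(0 − 248) = -17400/-248 = 70.16.
p = 70 reproduces all three channels after rounding.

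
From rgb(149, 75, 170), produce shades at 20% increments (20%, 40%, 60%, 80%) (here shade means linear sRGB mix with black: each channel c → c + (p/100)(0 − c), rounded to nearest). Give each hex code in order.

#773C88, #592D66, #3C1E44, #1E0F22

20%: (149 − 29.8 = 119.2→119, 75 − 15 = 60→60, 170 − 34 = 136→136) → #773C88
40%: (149 − 59.6 = 89.4→89, 75 − 30 = 45→45, 170 − 68 = 102→102) → #592D66
60%: (149 − 89.4 = 59.6→60, 75 − 45 = 30→30, 170 − 102 = 68→68) → #3C1E44
80%: (149 − 119.2 = 29.8→30, 75 − 60 = 15→15, 170 − 136 = 34→34) → #1E0F22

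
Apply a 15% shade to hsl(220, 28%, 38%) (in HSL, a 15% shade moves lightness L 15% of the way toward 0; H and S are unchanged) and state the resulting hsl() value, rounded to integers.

hsl(220, 28%, 32%)

L moves 15% from 38 toward 0: 38 − 5.7 = 32.3 → 32.
H and S are unchanged.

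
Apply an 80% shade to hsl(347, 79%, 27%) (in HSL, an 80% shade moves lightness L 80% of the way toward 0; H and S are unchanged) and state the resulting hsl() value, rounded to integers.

L moves 80% from 27 toward 0: 27 − 21.6 = 5.4 → 5.
H and S are unchanged.

hsl(347, 79%, 5%)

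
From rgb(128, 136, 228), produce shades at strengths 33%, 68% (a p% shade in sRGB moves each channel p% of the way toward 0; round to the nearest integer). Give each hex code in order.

#565B99, #292C49

33%: (128 − 42.24 = 85.76→86, 136 − 44.88 = 91.12→91, 228 − 75.24 = 152.76→153) → #565B99
68%: (128 − 87.04 = 40.96→41, 136 − 92.48 = 43.52→44, 228 − 155.04 = 72.96→73) → #292C49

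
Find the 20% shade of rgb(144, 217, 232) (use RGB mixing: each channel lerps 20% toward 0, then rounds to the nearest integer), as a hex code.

Lerp each channel 20% toward 0:
  R: 144 + 0.2×(0−144) = 144 − 28.8 = 115.2 → 115
  G: 217 − 43.4 = 173.6 → 174
  B: 232 − 46.4 = 185.6 → 186
rgb(115, 174, 186) = #73aeba.

#73aeba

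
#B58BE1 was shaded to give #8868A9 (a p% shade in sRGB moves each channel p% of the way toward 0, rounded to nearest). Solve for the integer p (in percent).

#B58BE1 is rgb(181, 139, 225); #8868A9 is rgb(136, 104, 169).
On the B channel (widest range): 169 ≈ 225 + (p/100)(0 − 225), so p ≈ 100×(169 − 225)/(0 − 225) = -5600/-225 = 24.89.
p = 25 reproduces all three channels after rounding.

25%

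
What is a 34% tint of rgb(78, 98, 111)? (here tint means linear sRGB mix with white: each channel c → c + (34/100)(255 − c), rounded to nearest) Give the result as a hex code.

A 34% tint moves each channel 34% toward 255:
  R: 78 + 0.34×(255−78) = 78 + 60.18 = 138.18 → 138
  G: 98 + 0.34×(255−98) = 98 + 53.38 = 151.38 → 151
  B: 111 + 48.96 = 159.96 → 160
rgb(138, 151, 160) = #8A97A0.

#8A97A0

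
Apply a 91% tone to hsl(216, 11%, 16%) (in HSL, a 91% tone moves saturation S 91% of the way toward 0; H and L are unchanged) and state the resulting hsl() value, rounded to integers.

S moves 91% from 11 toward 0: 11 − 10.01 = 0.99 → 1.
H and L are unchanged.

hsl(216, 1%, 16%)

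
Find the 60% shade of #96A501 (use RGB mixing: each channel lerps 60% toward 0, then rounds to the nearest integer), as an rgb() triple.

rgb(60, 66, 0)

#96A501 is rgb(150, 165, 1).
Per channel, c → c + 0.6(0 − c):
  R: 150 + 0.6×(0−150) = 150 − 90 = 60 → 60
  G: 165 − 99 = 66 → 66
  B: 1 + 0.6×(0−1) = 1 − 0.6 = 0.4 → 0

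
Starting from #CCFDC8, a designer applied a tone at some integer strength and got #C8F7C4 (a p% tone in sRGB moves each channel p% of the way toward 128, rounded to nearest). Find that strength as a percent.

5%

#CCFDC8 is rgb(204, 253, 200); #C8F7C4 is rgb(200, 247, 196).
On the G channel (widest range): 247 ≈ 253 + (p/100)(128 − 253), so p ≈ 100×(247 − 253)/(128 − 253) = -600/-125 = 4.80.
p = 5 reproduces all three channels after rounding.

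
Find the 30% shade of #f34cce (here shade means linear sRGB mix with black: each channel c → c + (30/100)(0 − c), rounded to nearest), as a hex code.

#aa3590

#f34cce is rgb(243, 76, 206).
Per channel, c → c + 0.3(0 − c):
  R: 243 − 72.9 = 170.1 → 170
  G: 76 − 22.8 = 53.2 → 53
  B: 206 − 61.8 = 144.2 → 144
rgb(170, 53, 144) = #aa3590.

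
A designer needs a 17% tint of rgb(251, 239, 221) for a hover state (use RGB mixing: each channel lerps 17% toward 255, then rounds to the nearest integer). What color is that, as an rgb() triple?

Lerp each channel 17% toward 255:
  R: 251 + 0.68 = 251.68 → 252
  G: 239 + 0.17×(255−239) = 239 + 2.72 = 241.72 → 242
  B: 221 + 0.17×(255−221) = 221 + 5.78 = 226.78 → 227

rgb(252, 242, 227)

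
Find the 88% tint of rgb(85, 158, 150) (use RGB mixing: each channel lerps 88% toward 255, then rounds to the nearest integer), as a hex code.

An 88% tint moves each channel 88% toward 255:
  R: 85 + 149.6 = 234.6 → 235
  G: 158 + 85.36 = 243.36 → 243
  B: 150 + 0.88×(255−150) = 150 + 92.4 = 242.4 → 242
rgb(235, 243, 242) = #EBF3F2.

#EBF3F2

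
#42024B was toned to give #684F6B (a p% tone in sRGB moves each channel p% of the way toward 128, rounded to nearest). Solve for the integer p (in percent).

#42024B is rgb(66, 2, 75); #684F6B is rgb(104, 79, 107).
On the G channel (widest range): 79 ≈ 2 + (p/100)(128 − 2), so p ≈ 100×(79 − 2)/(128 − 2) = 7700/126 = 61.11.
p = 61 reproduces all three channels after rounding.

61%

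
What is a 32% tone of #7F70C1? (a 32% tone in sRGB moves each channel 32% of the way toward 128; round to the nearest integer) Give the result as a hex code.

#7F70C1 is rgb(127, 112, 193).
Per channel, c → c + 0.32(128 − c):
  R: 127 + 0.32×(128−127) = 127 + 0.32 = 127.32 → 127
  G: 112 + 0.32×(128−112) = 112 + 5.12 = 117.12 → 117
  B: 193 − 20.8 = 172.2 → 172
rgb(127, 117, 172) = #7F75AC.

#7F75AC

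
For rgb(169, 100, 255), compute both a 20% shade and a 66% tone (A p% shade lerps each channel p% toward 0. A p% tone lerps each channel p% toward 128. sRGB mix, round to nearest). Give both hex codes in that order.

20% shade:
  R: 169 + 0.2×(0−169) = 169 − 33.8 = 135.2 → 135
  G: 100 − 20 = 80 → 80
  B: 255 − 51 = 204 → 204
  → #8750CC
66% tone:
  R: 169 + 0.66×(128−169) = 169 − 27.06 = 141.94 → 142
  G: 100 + 18.48 = 118.48 → 118
  B: 255 − 83.82 = 171.18 → 171
  → #8E76AB

#8750CC, #8E76AB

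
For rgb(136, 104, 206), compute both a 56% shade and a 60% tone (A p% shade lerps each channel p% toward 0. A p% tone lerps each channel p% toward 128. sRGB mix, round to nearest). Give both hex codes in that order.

#3C2E5B, #83769F

56% shade:
  R: 136 − 76.16 = 59.84 → 60
  G: 104 − 58.24 = 45.76 → 46
  B: 206 − 115.36 = 90.64 → 91
  → #3C2E5B
60% tone:
  R: 136 + 0.6×(128−136) = 136 − 4.8 = 131.2 → 131
  G: 104 + 14.4 = 118.4 → 118
  B: 206 + 0.6×(128−206) = 206 − 46.8 = 159.2 → 159
  → #83769F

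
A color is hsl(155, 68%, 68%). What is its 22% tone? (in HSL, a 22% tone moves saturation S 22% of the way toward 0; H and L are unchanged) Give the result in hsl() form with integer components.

hsl(155, 53%, 68%)

S moves 22% from 68 toward 0: 68 − 14.96 = 53.04 → 53.
H and L are unchanged.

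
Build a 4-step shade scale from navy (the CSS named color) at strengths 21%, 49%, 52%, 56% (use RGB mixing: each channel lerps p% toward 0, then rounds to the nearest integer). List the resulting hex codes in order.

#000065, #000041, #00003D, #000038

CSS navy is rgb(0, 0, 128).
21%: (0→0, 0→0, 128 − 26.88 = 101.12→101) → #000065
49%: (0→0, 0→0, 128 − 62.72 = 65.28→65) → #000041
52%: (0→0, 0→0, 128 − 66.56 = 61.44→61) → #00003D
56%: (0→0, 0→0, 128 − 71.68 = 56.32→56) → #000038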